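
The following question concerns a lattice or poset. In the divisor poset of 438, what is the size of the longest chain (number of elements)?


A chain is a totally ordered subset; we count the number of elements in a maximum chain.
Compute, for each element x, the size of the longest chain ending at x:
  1: 1
  2: 2
  3: 2
  73: 2
  6: 3
  146: 3
  ...
A maximum chain: 1 < 2 < 6 < 438
Number of elements in the longest chain: 4


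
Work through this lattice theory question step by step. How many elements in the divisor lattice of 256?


Divisors of 256: [1, 2, 4, 8, 16, 32, 64, 128, 256]
Count: 9


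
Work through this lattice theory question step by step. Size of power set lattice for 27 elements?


Power set = 2^n.
2^27 = 134217728


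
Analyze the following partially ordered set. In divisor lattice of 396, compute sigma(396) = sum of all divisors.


sigma(n) = sum of divisors.
Divisors of 396: [1, 2, 3, 4, 6, 9, 11, 12, 18, 22, 33, 36, 44, 66, 99, 132, 198, 396]
Sum = 1092


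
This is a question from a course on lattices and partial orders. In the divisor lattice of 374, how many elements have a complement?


An element a is complemented if some b has a meet b = bottom, a join b = top.
a is complemented iff gcd(a, n/a)=1, i.e. a is a unitary divisor of 374.
Complemented elements: 1, 2, 11, 17, 22, 34, ... (2 more)
Count: 8


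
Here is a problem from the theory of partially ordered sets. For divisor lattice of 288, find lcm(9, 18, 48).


In a divisor lattice, join = lcm (least common multiple).
Compute lcm iteratively: start with first element, then lcm(current, next).
Elements: [9, 18, 48]
lcm(9,18) = 18
lcm(18,48) = 144
Final lcm = 144


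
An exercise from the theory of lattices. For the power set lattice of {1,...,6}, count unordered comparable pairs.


A comparable pair {a,b} has a < b or b < a in the order.
Count unordered pairs where one element is strictly below the other.
Examples: {{},{1}}, {{},{2}}, {{},{3}}, {{},{4}}, ...
Total comparable pairs: 665


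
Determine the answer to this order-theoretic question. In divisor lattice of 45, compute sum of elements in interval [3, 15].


Interval [3,15] in divisors of 45: [3, 15]
Sum = 18


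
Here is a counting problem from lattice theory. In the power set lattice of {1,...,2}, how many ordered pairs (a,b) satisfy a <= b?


The order relation is {(a,b) : a <= b}, reflexive so it includes (a,a).
Examples: ({},{}), ({},{1,2}), ({},{1}), ({},{2}), ({1,2},{1,2}), ...
Total ordered pairs: 9


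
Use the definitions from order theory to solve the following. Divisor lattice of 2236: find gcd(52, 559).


In a divisor lattice, meet = gcd (greatest common divisor).
By Euclidean algorithm or factoring: gcd(52,559) = 13


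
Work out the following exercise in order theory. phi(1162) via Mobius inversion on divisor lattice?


phi(n) = n * prod_{p|n} (1 - 1/p).
Prime divisors of 1162: [2, 7, 83]
phi(1162) = 1162 * (1 - 1/2) * (1 - 1/7) * (1 - 1/83)
phi(1162) = 492


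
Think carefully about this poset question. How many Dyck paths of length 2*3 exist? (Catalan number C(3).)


C(n) = C(2n, n) / (n+1).
C(6, 3) = 20
C(3) = 20 / 4 = 5


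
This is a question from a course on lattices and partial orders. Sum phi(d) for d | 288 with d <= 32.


Divisors of 288 up to 32: [1, 2, 3, 4, 6, 8, 9, 12, 16, 18, 24, 32]
phi values: [1, 1, 2, 2, 2, 4, 6, 4, 8, 6, 8, 16]
Sum = 60


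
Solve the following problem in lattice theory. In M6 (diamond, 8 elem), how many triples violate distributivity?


Distributive law: a ^ (b v c) = (a ^ b) v (a ^ c).
Check all 8^3 = 512 ordered triples (a,b,c).
  e.g. a=a1, b=a2, c=a3: lhs=a1 != rhs=0
  e.g. a=a1, b=a2, c=a4: lhs=a1 != rhs=0
Total violating triples: 120


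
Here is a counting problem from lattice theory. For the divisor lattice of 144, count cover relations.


A cover relation a -< b holds when a < b with no c strictly between.
Cover relations:
  1 -< 2
  1 -< 3
  2 -< 4
  2 -< 6
  3 -< 6
  3 -< 9
  4 -< 8
  4 -< 12
  ...14 more
Total: 22


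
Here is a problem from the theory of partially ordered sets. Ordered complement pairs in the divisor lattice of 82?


Complement pair (a,b): a meet b = bottom, a join b = top.
Here: gcd(a,b)=1 and lcm(a,b)=82, i.e. a*b=82 with a,b coprime.
Pairs found: (1,82), (2,41), (41,2), (82,1)
Total ordered pairs: 4


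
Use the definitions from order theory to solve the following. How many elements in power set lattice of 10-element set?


Power set = 2^n.
2^10 = 1024


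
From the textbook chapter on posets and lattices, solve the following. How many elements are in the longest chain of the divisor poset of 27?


A chain is a totally ordered subset; we count the number of elements in a maximum chain.
Compute, for each element x, the size of the longest chain ending at x:
  1: 1
  3: 2
  9: 3
  27: 4
A maximum chain: 1 < 3 < 9 < 27
Number of elements in the longest chain: 4


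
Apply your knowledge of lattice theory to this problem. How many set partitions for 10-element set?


B(n) = number of set partitions of an n-element set.
B(n) satisfies the recurrence: B(n+1) = sum_k C(n,k)*B(k).
B(10) = 115975


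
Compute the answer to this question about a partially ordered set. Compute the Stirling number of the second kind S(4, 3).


S(n,k) = k*S(n-1,k) + S(n-1,k-1).
S(3,3) = 1, S(3,2) = 3
S(4,3) = 3*1 + 3 = 3 + 3
S(4,3) = 6


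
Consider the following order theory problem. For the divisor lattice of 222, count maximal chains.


A maximal chain goes from the minimum element to a maximal element via cover relations.
Counting all min-to-max paths in the cover graph.
Total maximal chains: 6


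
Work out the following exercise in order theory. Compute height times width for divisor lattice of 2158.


Height = length of longest chain minus 1; width = size of largest antichain.
A maximum chain: 1 | 83 | 1079 | 2158  (height 3).
A maximum antichain: {2, 13, 83}  (width 3).
Product = 3 * 3 = 9


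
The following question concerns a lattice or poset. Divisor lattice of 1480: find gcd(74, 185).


In a divisor lattice, meet = gcd (greatest common divisor).
By Euclidean algorithm or factoring: gcd(74,185) = 37


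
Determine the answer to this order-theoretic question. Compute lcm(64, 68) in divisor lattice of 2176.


In a divisor lattice, join = lcm (least common multiple).
gcd(64,68) = 4
lcm(64,68) = 64*68/gcd = 4352/4 = 1088


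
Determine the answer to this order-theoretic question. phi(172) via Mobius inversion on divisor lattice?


phi(n) = n * prod_{p|n} (1 - 1/p).
Prime divisors of 172: [2, 43]
phi(172) = 172 * (1 - 1/2) * (1 - 1/43)
phi(172) = 84


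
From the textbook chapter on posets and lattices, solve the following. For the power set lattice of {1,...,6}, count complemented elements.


An element a is complemented if some b has a meet b = bottom, a join b = top.
every subset A has complement S\A, so all elements are complemented.
Complemented elements: {}, {1}, {2}, {3}, {4}, {5}, ... (58 more)
Count: 64


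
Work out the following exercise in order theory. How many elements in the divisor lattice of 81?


Divisors of 81: [1, 3, 9, 27, 81]
Count: 5


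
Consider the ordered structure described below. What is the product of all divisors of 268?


Divisors of 268: [1, 2, 4, 67, 134, 268]
Product = n^(d(n)/2) = 268^(6/2)
Product = 19248832


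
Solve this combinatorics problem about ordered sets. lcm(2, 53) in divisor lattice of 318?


Join=lcm.
gcd(2,53)=1
lcm=106


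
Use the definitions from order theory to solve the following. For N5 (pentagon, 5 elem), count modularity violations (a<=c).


Modular law: if a <= c then a v (b ^ c) = (a v b) ^ c.
Check all triples (a,b,c) with a <= c among 5 elements.
  e.g. a=a, b=c, c=b: lhs=a != rhs=b
Total violating triples: 1


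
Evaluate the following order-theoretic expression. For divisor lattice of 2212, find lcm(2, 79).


In a divisor lattice, join = lcm (least common multiple).
Compute lcm iteratively: start with first element, then lcm(current, next).
Elements: [2, 79]
lcm(2,79) = 158
Final lcm = 158


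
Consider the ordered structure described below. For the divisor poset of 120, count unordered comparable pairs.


A comparable pair {a,b} has a < b or b < a in the order.
Count unordered pairs where one element is strictly below the other.
Examples: {1,2}, {1,3}, {1,4}, {1,5}, ...
Total comparable pairs: 74


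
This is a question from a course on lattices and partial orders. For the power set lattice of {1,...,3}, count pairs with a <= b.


The order relation is {(a,b) : a <= b}, reflexive so it includes (a,a).
Examples: ({},{}), ({},{1,2}), ({},{1,2,3}), ({},{1,3}), ({},{1}), ...
Total ordered pairs: 27


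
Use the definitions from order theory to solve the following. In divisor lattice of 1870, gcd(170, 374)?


Meet=gcd.
gcd(170,374)=34


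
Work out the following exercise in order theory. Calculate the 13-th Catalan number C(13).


C(n) = C(2n, n) / (n+1).
C(26, 13) = 10400600
C(13) = 10400600 / 14 = 742900


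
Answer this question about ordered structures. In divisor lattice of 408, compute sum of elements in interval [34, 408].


Interval [34,408] in divisors of 408: [34, 68, 102, 136, 204, 408]
Sum = 952


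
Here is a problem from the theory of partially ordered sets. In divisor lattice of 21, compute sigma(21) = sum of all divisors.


sigma(n) = sum of divisors.
Divisors of 21: [1, 3, 7, 21]
Sum = 32


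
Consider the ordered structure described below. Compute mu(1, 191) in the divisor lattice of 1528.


In a divisor lattice, mu(a,b) = mu(b/a) where mu is the classical Mobius function.
b/a = 191/1 = 191
Prime factorization of 191: primes [191]
191 is squarefree with 1 prime factor(s), so mu(191) = (-1)^1 = -1


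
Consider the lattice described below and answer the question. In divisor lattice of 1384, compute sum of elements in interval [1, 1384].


Interval [1,1384] in divisors of 1384: [1, 2, 4, 8, 173, 346, 692, 1384]
Sum = 2610


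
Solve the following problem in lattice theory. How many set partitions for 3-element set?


B(n) = number of set partitions of an n-element set.
B(n) satisfies the recurrence: B(n+1) = sum_k C(n,k)*B(k).
B(3) = 5


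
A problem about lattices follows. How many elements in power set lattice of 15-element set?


Power set = 2^n.
2^15 = 32768


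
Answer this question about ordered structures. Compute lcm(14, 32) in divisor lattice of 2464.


In a divisor lattice, join = lcm (least common multiple).
gcd(14,32) = 2
lcm(14,32) = 14*32/gcd = 448/2 = 224


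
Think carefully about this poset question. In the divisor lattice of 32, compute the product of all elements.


Divisors of 32: [1, 2, 4, 8, 16, 32]
Product = n^(d(n)/2) = 32^(6/2)
Product = 32768


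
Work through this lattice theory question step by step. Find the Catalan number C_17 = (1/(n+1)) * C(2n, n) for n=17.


C(n) = C(2n, n) / (n+1).
C(34, 17) = 2333606220
C(17) = 2333606220 / 18 = 129644790


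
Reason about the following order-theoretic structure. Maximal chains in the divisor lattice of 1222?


A maximal chain goes from the minimum element to a maximal element via cover relations.
Counting all min-to-max paths in the cover graph.
Total maximal chains: 6


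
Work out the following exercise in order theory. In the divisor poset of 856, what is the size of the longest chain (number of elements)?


A chain is a totally ordered subset; we count the number of elements in a maximum chain.
Compute, for each element x, the size of the longest chain ending at x:
  1: 1
  2: 2
  107: 2
  4: 3
  8: 4
  214: 3
  ...
A maximum chain: 1 < 2 < 4 < 8 < 856
Number of elements in the longest chain: 5


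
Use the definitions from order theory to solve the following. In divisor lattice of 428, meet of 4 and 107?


In a divisor lattice, meet = gcd (greatest common divisor).
By Euclidean algorithm or factoring: gcd(4,107) = 1


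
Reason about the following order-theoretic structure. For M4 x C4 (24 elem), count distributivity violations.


Distributive law: a ^ (b v c) = (a ^ b) v (a ^ c).
Check all 24^3 = 13824 ordered triples (a,b,c).
  e.g. a=(a1,0), b=(a2,0), c=(a3,0): lhs=(a1,0) != rhs=(0,0)
  e.g. a=(a1,0), b=(a2,0), c=(a3,1): lhs=(a1,0) != rhs=(0,0)
Total violating triples: 1536


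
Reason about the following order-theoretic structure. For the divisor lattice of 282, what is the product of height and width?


Height = length of longest chain minus 1; width = size of largest antichain.
A maximum chain: 1 | 47 | 141 | 282  (height 3).
A maximum antichain: {2, 3, 47}  (width 3).
Product = 3 * 3 = 9


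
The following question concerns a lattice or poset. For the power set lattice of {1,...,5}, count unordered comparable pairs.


A comparable pair {a,b} has a < b or b < a in the order.
Count unordered pairs where one element is strictly below the other.
Examples: {{},{1}}, {{},{2}}, {{},{3}}, {{},{4}}, ...
Total comparable pairs: 211


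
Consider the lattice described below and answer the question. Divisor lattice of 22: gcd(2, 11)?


Meet=gcd.
gcd(2,11)=1


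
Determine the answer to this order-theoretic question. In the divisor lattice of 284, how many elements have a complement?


An element a is complemented if some b has a meet b = bottom, a join b = top.
a is complemented iff gcd(a, n/a)=1, i.e. a is a unitary divisor of 284.
Complemented elements: 1, 4, 71, 284
Count: 4


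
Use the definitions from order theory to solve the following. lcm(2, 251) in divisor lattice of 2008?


Join=lcm.
gcd(2,251)=1
lcm=502


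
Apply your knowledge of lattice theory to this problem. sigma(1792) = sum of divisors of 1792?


sigma(n) = sum of divisors.
Divisors of 1792: [1, 2, 4, 7, 8, 14, 16, 28, 32, 56, 64, 112, 128, 224, 256, 448, 896, 1792]
Sum = 4088


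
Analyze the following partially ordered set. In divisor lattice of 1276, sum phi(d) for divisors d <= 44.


Divisors of 1276 up to 44: [1, 2, 4, 11, 22, 29, 44]
phi values: [1, 1, 2, 10, 10, 28, 20]
Sum = 72


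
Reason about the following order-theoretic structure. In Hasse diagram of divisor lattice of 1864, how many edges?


A cover relation a -< b holds when a < b with no c strictly between.
Cover relations:
  1 -< 2
  1 -< 233
  2 -< 4
  2 -< 466
  4 -< 8
  4 -< 932
  8 -< 1864
  233 -< 466
  ...2 more
Total: 10


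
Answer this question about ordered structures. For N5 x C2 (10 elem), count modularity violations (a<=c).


Modular law: if a <= c then a v (b ^ c) = (a v b) ^ c.
Check all triples (a,b,c) with a <= c among 10 elements.
  e.g. a=(a,0), b=(c,0), c=(b,0): lhs=(a,0) != rhs=(b,0)
  e.g. a=(a,0), b=(c,1), c=(b,0): lhs=(a,0) != rhs=(b,0)
Total violating triples: 6


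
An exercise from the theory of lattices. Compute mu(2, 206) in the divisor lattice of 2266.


In a divisor lattice, mu(a,b) = mu(b/a) where mu is the classical Mobius function.
b/a = 206/2 = 103
Prime factorization of 103: primes [103]
103 is squarefree with 1 prime factor(s), so mu(103) = (-1)^1 = -1


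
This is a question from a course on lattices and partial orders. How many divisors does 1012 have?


Divisors of 1012: [1, 2, 4, 11, 22, 23, 44, 46, 92, 253, 506, 1012]
Count: 12


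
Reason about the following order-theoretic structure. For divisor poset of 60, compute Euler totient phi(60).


phi(n) = n * prod_{p|n} (1 - 1/p).
Prime divisors of 60: [2, 3, 5]
phi(60) = 60 * (1 - 1/2) * (1 - 1/3) * (1 - 1/5)
phi(60) = 16


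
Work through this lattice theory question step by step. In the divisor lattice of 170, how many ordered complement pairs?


Complement pair (a,b): a meet b = bottom, a join b = top.
Here: gcd(a,b)=1 and lcm(a,b)=170, i.e. a*b=170 with a,b coprime.
Pairs found: (1,170), (2,85), (5,34), (10,17), ... (4 more)
Total ordered pairs: 8


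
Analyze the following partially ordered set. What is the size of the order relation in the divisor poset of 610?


The order relation is {(a,b) : a <= b}, reflexive so it includes (a,a).
Examples: (1,1), (1,10), (1,122), (1,2), (1,305), ...
Total ordered pairs: 27


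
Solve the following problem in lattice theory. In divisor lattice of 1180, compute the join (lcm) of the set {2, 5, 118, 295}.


In a divisor lattice, join = lcm (least common multiple).
Compute lcm iteratively: start with first element, then lcm(current, next).
Elements: [2, 5, 118, 295]
lcm(2,5) = 10
lcm(10,118) = 590
lcm(590,295) = 590
Final lcm = 590


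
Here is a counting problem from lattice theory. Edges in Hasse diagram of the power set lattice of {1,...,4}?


A cover relation a -< b holds when a < b with no c strictly between.
Cover relations:
  {} -< {1}
  {} -< {2}
  {} -< {3}
  {} -< {4}
  {1} -< {1,2}
  {1} -< {1,3}
  {1} -< {1,4}
  {2} -< {1,2}
  ...24 more
Total: 32


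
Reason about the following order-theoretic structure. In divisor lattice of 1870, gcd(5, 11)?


Meet=gcd.
gcd(5,11)=1


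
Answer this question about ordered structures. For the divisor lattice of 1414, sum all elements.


sigma(n) = sum of divisors.
Divisors of 1414: [1, 2, 7, 14, 101, 202, 707, 1414]
Sum = 2448


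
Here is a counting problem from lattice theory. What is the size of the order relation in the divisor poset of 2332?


The order relation is {(a,b) : a <= b}, reflexive so it includes (a,a).
Examples: (1,1), (1,106), (1,11), (1,1166), (1,2), ...
Total ordered pairs: 54


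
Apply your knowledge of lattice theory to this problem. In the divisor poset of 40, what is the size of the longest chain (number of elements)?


A chain is a totally ordered subset; we count the number of elements in a maximum chain.
Compute, for each element x, the size of the longest chain ending at x:
  1: 1
  2: 2
  5: 2
  4: 3
  8: 4
  10: 3
  ...
A maximum chain: 1 < 2 < 4 < 8 < 40
Number of elements in the longest chain: 5


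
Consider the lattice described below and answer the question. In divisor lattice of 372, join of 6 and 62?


In a divisor lattice, join = lcm (least common multiple).
gcd(6,62) = 2
lcm(6,62) = 6*62/gcd = 372/2 = 186


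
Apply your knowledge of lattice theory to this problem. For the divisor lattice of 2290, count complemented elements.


An element a is complemented if some b has a meet b = bottom, a join b = top.
a is complemented iff gcd(a, n/a)=1, i.e. a is a unitary divisor of 2290.
Complemented elements: 1, 2, 5, 10, 229, 458, ... (2 more)
Count: 8


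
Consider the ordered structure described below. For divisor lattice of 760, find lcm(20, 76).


In a divisor lattice, join = lcm (least common multiple).
Compute lcm iteratively: start with first element, then lcm(current, next).
Elements: [20, 76]
lcm(20,76) = 380
Final lcm = 380


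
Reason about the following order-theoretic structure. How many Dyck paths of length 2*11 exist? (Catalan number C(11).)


C(n) = C(2n, n) / (n+1).
C(22, 11) = 705432
C(11) = 705432 / 12 = 58786


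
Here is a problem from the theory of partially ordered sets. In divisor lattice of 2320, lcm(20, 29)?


Join=lcm.
gcd(20,29)=1
lcm=580


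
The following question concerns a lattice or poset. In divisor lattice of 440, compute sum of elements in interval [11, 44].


Interval [11,44] in divisors of 440: [11, 22, 44]
Sum = 77


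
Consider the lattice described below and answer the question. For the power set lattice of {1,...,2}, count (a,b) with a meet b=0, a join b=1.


Complement pair (a,b): a meet b = bottom, a join b = top.
Here: A intersect B = {} and A union B = {1,...,2}.
Pairs found: ({},{1,2}), ({1},{2}), ({2},{1}), ({1,2},{})
Total ordered pairs: 4


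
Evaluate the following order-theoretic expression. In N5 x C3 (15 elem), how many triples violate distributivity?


Distributive law: a ^ (b v c) = (a ^ b) v (a ^ c).
Check all 15^3 = 3375 ordered triples (a,b,c).
  e.g. a=(b,0), b=(a,0), c=(c,0): lhs=(b,0) != rhs=(a,0)
  e.g. a=(b,0), b=(a,0), c=(c,1): lhs=(b,0) != rhs=(a,0)
Total violating triples: 54


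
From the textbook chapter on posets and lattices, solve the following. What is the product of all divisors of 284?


Divisors of 284: [1, 2, 4, 71, 142, 284]
Product = n^(d(n)/2) = 284^(6/2)
Product = 22906304


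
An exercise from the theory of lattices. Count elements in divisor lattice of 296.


Divisors of 296: [1, 2, 4, 8, 37, 74, 148, 296]
Count: 8


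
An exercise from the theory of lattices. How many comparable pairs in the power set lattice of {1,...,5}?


A comparable pair {a,b} has a < b or b < a in the order.
Count unordered pairs where one element is strictly below the other.
Examples: {{},{1}}, {{},{2}}, {{},{3}}, {{},{4}}, ...
Total comparable pairs: 211


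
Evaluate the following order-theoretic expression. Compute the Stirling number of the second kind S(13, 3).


S(n,k) = k*S(n-1,k) + S(n-1,k-1).
S(12,3) = 86526, S(12,2) = 2047
S(13,3) = 3*86526 + 2047 = 259578 + 2047
S(13,3) = 261625


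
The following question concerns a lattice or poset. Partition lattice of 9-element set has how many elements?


B(n) = number of set partitions of an n-element set.
B(n) satisfies the recurrence: B(n+1) = sum_k C(n,k)*B(k).
B(9) = 21147


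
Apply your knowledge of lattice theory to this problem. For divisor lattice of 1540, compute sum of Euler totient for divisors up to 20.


Divisors of 1540 up to 20: [1, 2, 4, 5, 7, 10, 11, 14, 20]
phi values: [1, 1, 2, 4, 6, 4, 10, 6, 8]
Sum = 42


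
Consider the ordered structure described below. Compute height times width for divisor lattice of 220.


Height = length of longest chain minus 1; width = size of largest antichain.
A maximum chain: 1 | 11 | 55 | 110 | 220  (height 4).
A maximum antichain: {4, 10, 22, 55}  (width 4).
Product = 4 * 4 = 16


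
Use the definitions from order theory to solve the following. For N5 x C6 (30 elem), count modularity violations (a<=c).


Modular law: if a <= c then a v (b ^ c) = (a v b) ^ c.
Check all triples (a,b,c) with a <= c among 30 elements.
  e.g. a=(a,0), b=(c,0), c=(b,0): lhs=(a,0) != rhs=(b,0)
  e.g. a=(a,0), b=(c,1), c=(b,0): lhs=(a,0) != rhs=(b,0)
Total violating triples: 126


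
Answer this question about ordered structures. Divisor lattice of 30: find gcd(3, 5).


In a divisor lattice, meet = gcd (greatest common divisor).
By Euclidean algorithm or factoring: gcd(3,5) = 1


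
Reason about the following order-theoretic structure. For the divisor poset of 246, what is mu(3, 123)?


In a divisor lattice, mu(a,b) = mu(b/a) where mu is the classical Mobius function.
b/a = 123/3 = 41
Prime factorization of 41: primes [41]
41 is squarefree with 1 prime factor(s), so mu(41) = (-1)^1 = -1


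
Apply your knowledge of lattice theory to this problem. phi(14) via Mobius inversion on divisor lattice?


phi(n) = n * prod_{p|n} (1 - 1/p).
Prime divisors of 14: [2, 7]
phi(14) = 14 * (1 - 1/2) * (1 - 1/7)
phi(14) = 6


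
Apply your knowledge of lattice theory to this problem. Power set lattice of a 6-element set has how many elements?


Power set = 2^n.
2^6 = 64


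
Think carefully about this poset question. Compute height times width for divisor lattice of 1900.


Height = length of longest chain minus 1; width = size of largest antichain.
A maximum chain: 1 | 19 | 95 | 475 | 950 | 1900  (height 5).
A maximum antichain: {4, 10, 25, 38, 95}  (width 5).
Product = 5 * 5 = 25


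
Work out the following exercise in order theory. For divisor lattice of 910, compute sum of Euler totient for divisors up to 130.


Divisors of 910 up to 130: [1, 2, 5, 7, 10, 13, 14, 26, 35, 65, 70, 91, 130]
phi values: [1, 1, 4, 6, 4, 12, 6, 12, 24, 48, 24, 72, 48]
Sum = 262


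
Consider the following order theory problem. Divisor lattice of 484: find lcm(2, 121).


In a divisor lattice, join = lcm (least common multiple).
gcd(2,121) = 1
lcm(2,121) = 2*121/gcd = 242/1 = 242


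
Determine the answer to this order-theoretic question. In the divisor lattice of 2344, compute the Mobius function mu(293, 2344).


In a divisor lattice, mu(a,b) = mu(b/a) where mu is the classical Mobius function.
b/a = 2344/293 = 8
Prime factorization of 8: primes [2]
8 is not squarefree, so mu(8) = 0


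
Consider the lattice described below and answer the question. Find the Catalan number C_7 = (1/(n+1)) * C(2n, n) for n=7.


C(n) = C(2n, n) / (n+1).
C(14, 7) = 3432
C(7) = 3432 / 8 = 429


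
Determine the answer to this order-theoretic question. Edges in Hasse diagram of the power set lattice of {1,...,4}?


A cover relation a -< b holds when a < b with no c strictly between.
Cover relations:
  {} -< {1}
  {} -< {2}
  {} -< {3}
  {} -< {4}
  {1} -< {1,2}
  {1} -< {1,3}
  {1} -< {1,4}
  {2} -< {1,2}
  ...24 more
Total: 32


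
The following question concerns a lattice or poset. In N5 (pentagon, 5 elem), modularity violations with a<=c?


Modular law: if a <= c then a v (b ^ c) = (a v b) ^ c.
Check all triples (a,b,c) with a <= c among 5 elements.
  e.g. a=a, b=c, c=b: lhs=a != rhs=b
Total violating triples: 1


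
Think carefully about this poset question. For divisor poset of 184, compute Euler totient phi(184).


phi(n) = n * prod_{p|n} (1 - 1/p).
Prime divisors of 184: [2, 23]
phi(184) = 184 * (1 - 1/2) * (1 - 1/23)
phi(184) = 88


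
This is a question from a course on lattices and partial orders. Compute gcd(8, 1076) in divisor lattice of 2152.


In a divisor lattice, meet = gcd (greatest common divisor).
By Euclidean algorithm or factoring: gcd(8,1076) = 4


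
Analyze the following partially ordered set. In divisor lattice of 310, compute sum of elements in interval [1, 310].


Interval [1,310] in divisors of 310: [1, 2, 5, 10, 31, 62, 155, 310]
Sum = 576


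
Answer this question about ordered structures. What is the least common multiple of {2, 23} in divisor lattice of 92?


In a divisor lattice, join = lcm (least common multiple).
Compute lcm iteratively: start with first element, then lcm(current, next).
Elements: [2, 23]
lcm(2,23) = 46
Final lcm = 46


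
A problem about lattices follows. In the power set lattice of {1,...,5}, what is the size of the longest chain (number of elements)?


A chain is a totally ordered subset; we count the number of elements in a maximum chain.
Compute, for each element x, the size of the longest chain ending at x:
  {}: 1
  {1}: 2
  {2}: 2
  {3}: 2
  {4}: 2
  {5}: 2
  ...
A maximum chain: {} < {1} < {1,2} < {1,2,3} < {1,2,3,4} < {1,2,3,4,5}
Number of elements in the longest chain: 6


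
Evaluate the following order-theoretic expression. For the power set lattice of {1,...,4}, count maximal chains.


A maximal chain goes from the minimum element to a maximal element via cover relations.
Counting all min-to-max paths in the cover graph.
Total maximal chains: 24


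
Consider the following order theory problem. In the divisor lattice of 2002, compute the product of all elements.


Divisors of 2002: [1, 2, 7, 11, 13, 14, 22, 26, 77, 91, 143, 154, 182, 286, 1001, 2002]
Product = n^(d(n)/2) = 2002^(16/2)
Product = 258055182353934343170048256


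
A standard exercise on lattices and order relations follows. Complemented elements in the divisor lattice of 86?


An element a is complemented if some b has a meet b = bottom, a join b = top.
a is complemented iff gcd(a, n/a)=1, i.e. a is a unitary divisor of 86.
Complemented elements: 1, 2, 43, 86
Count: 4


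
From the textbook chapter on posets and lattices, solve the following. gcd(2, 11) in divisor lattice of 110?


Meet=gcd.
gcd(2,11)=1


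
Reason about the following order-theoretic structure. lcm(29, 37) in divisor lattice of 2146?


Join=lcm.
gcd(29,37)=1
lcm=1073


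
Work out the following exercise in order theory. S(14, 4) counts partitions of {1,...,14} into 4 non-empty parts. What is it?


S(n,k) = k*S(n-1,k) + S(n-1,k-1).
S(13,4) = 2532530, S(13,3) = 261625
S(14,4) = 4*2532530 + 261625 = 10130120 + 261625
S(14,4) = 10391745


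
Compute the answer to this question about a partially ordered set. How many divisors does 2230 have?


Divisors of 2230: [1, 2, 5, 10, 223, 446, 1115, 2230]
Count: 8


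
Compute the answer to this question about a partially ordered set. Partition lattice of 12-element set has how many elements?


B(n) = number of set partitions of an n-element set.
B(n) satisfies the recurrence: B(n+1) = sum_k C(n,k)*B(k).
B(12) = 4213597


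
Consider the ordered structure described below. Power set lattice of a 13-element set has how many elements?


Power set = 2^n.
2^13 = 8192


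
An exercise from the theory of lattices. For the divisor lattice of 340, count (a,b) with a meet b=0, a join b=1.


Complement pair (a,b): a meet b = bottom, a join b = top.
Here: gcd(a,b)=1 and lcm(a,b)=340, i.e. a*b=340 with a,b coprime.
Pairs found: (1,340), (4,85), (5,68), (17,20), ... (4 more)
Total ordered pairs: 8


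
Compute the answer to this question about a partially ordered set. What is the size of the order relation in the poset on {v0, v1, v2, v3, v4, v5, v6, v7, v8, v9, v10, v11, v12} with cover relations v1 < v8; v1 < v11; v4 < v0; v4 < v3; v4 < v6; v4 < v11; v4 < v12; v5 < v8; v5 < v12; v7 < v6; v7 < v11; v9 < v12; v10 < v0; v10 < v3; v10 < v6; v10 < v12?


The order relation is {(a,b) : a <= b}, reflexive so it includes (a,a).
Examples: (v0,v0), (v1,v1), (v1,v11), (v1,v8), (v10,v0), ...
Total ordered pairs: 29


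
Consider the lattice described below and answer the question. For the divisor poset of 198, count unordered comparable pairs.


A comparable pair {a,b} has a < b or b < a in the order.
Count unordered pairs where one element is strictly below the other.
Examples: {1,2}, {1,3}, {1,6}, {1,9}, ...
Total comparable pairs: 42


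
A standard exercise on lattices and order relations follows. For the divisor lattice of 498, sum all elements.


sigma(n) = sum of divisors.
Divisors of 498: [1, 2, 3, 6, 83, 166, 249, 498]
Sum = 1008


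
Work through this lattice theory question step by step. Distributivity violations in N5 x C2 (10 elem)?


Distributive law: a ^ (b v c) = (a ^ b) v (a ^ c).
Check all 10^3 = 1000 ordered triples (a,b,c).
  e.g. a=(b,0), b=(a,0), c=(c,0): lhs=(b,0) != rhs=(a,0)
  e.g. a=(b,0), b=(a,0), c=(c,1): lhs=(b,0) != rhs=(a,0)
Total violating triples: 16


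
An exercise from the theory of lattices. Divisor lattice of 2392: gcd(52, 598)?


Meet=gcd.
gcd(52,598)=26


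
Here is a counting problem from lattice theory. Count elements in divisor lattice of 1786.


Divisors of 1786: [1, 2, 19, 38, 47, 94, 893, 1786]
Count: 8


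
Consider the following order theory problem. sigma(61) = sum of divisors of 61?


sigma(n) = sum of divisors.
Divisors of 61: [1, 61]
Sum = 62


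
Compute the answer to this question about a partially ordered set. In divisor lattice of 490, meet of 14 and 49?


In a divisor lattice, meet = gcd (greatest common divisor).
By Euclidean algorithm or factoring: gcd(14,49) = 7


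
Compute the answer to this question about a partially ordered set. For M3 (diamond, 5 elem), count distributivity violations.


Distributive law: a ^ (b v c) = (a ^ b) v (a ^ c).
Check all 5^3 = 125 ordered triples (a,b,c).
  e.g. a=a1, b=a2, c=a3: lhs=a1 != rhs=0
  e.g. a=a1, b=a3, c=a2: lhs=a1 != rhs=0
Total violating triples: 6


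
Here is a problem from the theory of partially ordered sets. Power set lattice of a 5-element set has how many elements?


Power set = 2^n.
2^5 = 32


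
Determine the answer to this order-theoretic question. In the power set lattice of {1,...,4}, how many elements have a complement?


An element a is complemented if some b has a meet b = bottom, a join b = top.
every subset A has complement S\A, so all elements are complemented.
Complemented elements: {}, {1}, {2}, {3}, {4}, {1,2}, ... (10 more)
Count: 16


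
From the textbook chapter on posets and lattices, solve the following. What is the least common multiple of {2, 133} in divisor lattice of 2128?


In a divisor lattice, join = lcm (least common multiple).
Compute lcm iteratively: start with first element, then lcm(current, next).
Elements: [2, 133]
lcm(2,133) = 266
Final lcm = 266


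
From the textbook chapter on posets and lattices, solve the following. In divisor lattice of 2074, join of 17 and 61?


In a divisor lattice, join = lcm (least common multiple).
gcd(17,61) = 1
lcm(17,61) = 17*61/gcd = 1037/1 = 1037


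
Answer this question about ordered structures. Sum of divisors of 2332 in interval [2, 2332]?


Interval [2,2332] in divisors of 2332: [2, 4, 22, 44, 106, 212, 1166, 2332]
Sum = 3888


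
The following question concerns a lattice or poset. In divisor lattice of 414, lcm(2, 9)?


Join=lcm.
gcd(2,9)=1
lcm=18


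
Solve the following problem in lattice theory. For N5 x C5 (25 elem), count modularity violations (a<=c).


Modular law: if a <= c then a v (b ^ c) = (a v b) ^ c.
Check all triples (a,b,c) with a <= c among 25 elements.
  e.g. a=(a,0), b=(c,0), c=(b,0): lhs=(a,0) != rhs=(b,0)
  e.g. a=(a,0), b=(c,1), c=(b,0): lhs=(a,0) != rhs=(b,0)
Total violating triples: 75


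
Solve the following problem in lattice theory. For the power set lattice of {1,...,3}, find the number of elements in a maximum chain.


A chain is a totally ordered subset; we count the number of elements in a maximum chain.
Compute, for each element x, the size of the longest chain ending at x:
  {}: 1
  {1}: 2
  {2}: 2
  {3}: 2
  {1,2}: 3
  {1,3}: 3
  ...
A maximum chain: {} < {1} < {1,2} < {1,2,3}
Number of elements in the longest chain: 4


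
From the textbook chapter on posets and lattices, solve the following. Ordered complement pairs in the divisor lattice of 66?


Complement pair (a,b): a meet b = bottom, a join b = top.
Here: gcd(a,b)=1 and lcm(a,b)=66, i.e. a*b=66 with a,b coprime.
Pairs found: (1,66), (2,33), (3,22), (6,11), ... (4 more)
Total ordered pairs: 8


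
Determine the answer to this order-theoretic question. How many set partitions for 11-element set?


B(n) = number of set partitions of an n-element set.
B(n) satisfies the recurrence: B(n+1) = sum_k C(n,k)*B(k).
B(11) = 678570


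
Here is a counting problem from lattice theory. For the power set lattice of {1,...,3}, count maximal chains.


A maximal chain goes from the minimum element to a maximal element via cover relations.
Counting all min-to-max paths in the cover graph.
Total maximal chains: 6


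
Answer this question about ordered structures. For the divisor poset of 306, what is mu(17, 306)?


In a divisor lattice, mu(a,b) = mu(b/a) where mu is the classical Mobius function.
b/a = 306/17 = 18
Prime factorization of 18: primes [2, 3]
18 is not squarefree, so mu(18) = 0


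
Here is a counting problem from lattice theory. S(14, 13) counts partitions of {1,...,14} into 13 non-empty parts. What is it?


S(n,k) = k*S(n-1,k) + S(n-1,k-1).
S(13,13) = 1, S(13,12) = 78
S(14,13) = 13*1 + 78 = 13 + 78
S(14,13) = 91


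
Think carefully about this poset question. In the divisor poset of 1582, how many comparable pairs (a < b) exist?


A comparable pair {a,b} has a < b or b < a in the order.
Count unordered pairs where one element is strictly below the other.
Examples: {1,2}, {1,7}, {1,14}, {1,113}, ...
Total comparable pairs: 19


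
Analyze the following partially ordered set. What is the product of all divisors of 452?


Divisors of 452: [1, 2, 4, 113, 226, 452]
Product = n^(d(n)/2) = 452^(6/2)
Product = 92345408


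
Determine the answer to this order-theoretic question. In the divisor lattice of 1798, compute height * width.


Height = length of longest chain minus 1; width = size of largest antichain.
A maximum chain: 1 | 31 | 899 | 1798  (height 3).
A maximum antichain: {2, 29, 31}  (width 3).
Product = 3 * 3 = 9


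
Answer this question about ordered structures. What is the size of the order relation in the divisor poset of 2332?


The order relation is {(a,b) : a <= b}, reflexive so it includes (a,a).
Examples: (1,1), (1,106), (1,11), (1,1166), (1,2), ...
Total ordered pairs: 54


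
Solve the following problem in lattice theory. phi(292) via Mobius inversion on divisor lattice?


phi(n) = n * prod_{p|n} (1 - 1/p).
Prime divisors of 292: [2, 73]
phi(292) = 292 * (1 - 1/2) * (1 - 1/73)
phi(292) = 144


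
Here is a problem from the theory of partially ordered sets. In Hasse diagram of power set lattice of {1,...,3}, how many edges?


A cover relation a -< b holds when a < b with no c strictly between.
Cover relations:
  {} -< {1}
  {} -< {2}
  {} -< {3}
  {1} -< {1,2}
  {1} -< {1,3}
  {2} -< {1,2}
  {2} -< {2,3}
  {3} -< {1,3}
  ...4 more
Total: 12


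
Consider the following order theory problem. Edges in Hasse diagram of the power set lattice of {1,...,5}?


A cover relation a -< b holds when a < b with no c strictly between.
Cover relations:
  {} -< {1}
  {} -< {2}
  {} -< {3}
  {} -< {4}
  {} -< {5}
  {1} -< {1,2}
  {1} -< {1,3}
  {1} -< {1,4}
  ...72 more
Total: 80


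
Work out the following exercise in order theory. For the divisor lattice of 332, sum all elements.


sigma(n) = sum of divisors.
Divisors of 332: [1, 2, 4, 83, 166, 332]
Sum = 588


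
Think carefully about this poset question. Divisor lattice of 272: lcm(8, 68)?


Join=lcm.
gcd(8,68)=4
lcm=136


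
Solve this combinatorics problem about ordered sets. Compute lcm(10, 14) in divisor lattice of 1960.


In a divisor lattice, join = lcm (least common multiple).
gcd(10,14) = 2
lcm(10,14) = 10*14/gcd = 140/2 = 70


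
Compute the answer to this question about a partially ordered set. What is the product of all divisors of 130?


Divisors of 130: [1, 2, 5, 10, 13, 26, 65, 130]
Product = n^(d(n)/2) = 130^(8/2)
Product = 285610000


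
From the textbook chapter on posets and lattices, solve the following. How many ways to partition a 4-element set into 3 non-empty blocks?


S(n,k) = k*S(n-1,k) + S(n-1,k-1).
S(3,3) = 1, S(3,2) = 3
S(4,3) = 3*1 + 3 = 3 + 3
S(4,3) = 6


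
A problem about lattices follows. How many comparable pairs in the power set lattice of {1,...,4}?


A comparable pair {a,b} has a < b or b < a in the order.
Count unordered pairs where one element is strictly below the other.
Examples: {{},{1}}, {{},{2}}, {{},{3}}, {{},{4}}, ...
Total comparable pairs: 65


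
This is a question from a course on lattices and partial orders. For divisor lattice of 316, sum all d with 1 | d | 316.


Interval [1,316] in divisors of 316: [1, 2, 4, 79, 158, 316]
Sum = 560


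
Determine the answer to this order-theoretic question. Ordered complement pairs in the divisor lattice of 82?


Complement pair (a,b): a meet b = bottom, a join b = top.
Here: gcd(a,b)=1 and lcm(a,b)=82, i.e. a*b=82 with a,b coprime.
Pairs found: (1,82), (2,41), (41,2), (82,1)
Total ordered pairs: 4


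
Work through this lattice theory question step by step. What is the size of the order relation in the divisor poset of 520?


The order relation is {(a,b) : a <= b}, reflexive so it includes (a,a).
Examples: (1,1), (1,10), (1,104), (1,13), (1,130), ...
Total ordered pairs: 90


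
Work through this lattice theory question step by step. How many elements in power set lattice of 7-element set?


Power set = 2^n.
2^7 = 128


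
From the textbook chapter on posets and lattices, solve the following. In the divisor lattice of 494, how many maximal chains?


A maximal chain goes from the minimum element to a maximal element via cover relations.
Counting all min-to-max paths in the cover graph.
Total maximal chains: 6


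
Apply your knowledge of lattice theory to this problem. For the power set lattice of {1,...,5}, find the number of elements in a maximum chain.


A chain is a totally ordered subset; we count the number of elements in a maximum chain.
Compute, for each element x, the size of the longest chain ending at x:
  {}: 1
  {1}: 2
  {2}: 2
  {3}: 2
  {4}: 2
  {5}: 2
  ...
A maximum chain: {} < {1} < {1,2} < {1,2,3} < {1,2,3,4} < {1,2,3,4,5}
Number of elements in the longest chain: 6
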